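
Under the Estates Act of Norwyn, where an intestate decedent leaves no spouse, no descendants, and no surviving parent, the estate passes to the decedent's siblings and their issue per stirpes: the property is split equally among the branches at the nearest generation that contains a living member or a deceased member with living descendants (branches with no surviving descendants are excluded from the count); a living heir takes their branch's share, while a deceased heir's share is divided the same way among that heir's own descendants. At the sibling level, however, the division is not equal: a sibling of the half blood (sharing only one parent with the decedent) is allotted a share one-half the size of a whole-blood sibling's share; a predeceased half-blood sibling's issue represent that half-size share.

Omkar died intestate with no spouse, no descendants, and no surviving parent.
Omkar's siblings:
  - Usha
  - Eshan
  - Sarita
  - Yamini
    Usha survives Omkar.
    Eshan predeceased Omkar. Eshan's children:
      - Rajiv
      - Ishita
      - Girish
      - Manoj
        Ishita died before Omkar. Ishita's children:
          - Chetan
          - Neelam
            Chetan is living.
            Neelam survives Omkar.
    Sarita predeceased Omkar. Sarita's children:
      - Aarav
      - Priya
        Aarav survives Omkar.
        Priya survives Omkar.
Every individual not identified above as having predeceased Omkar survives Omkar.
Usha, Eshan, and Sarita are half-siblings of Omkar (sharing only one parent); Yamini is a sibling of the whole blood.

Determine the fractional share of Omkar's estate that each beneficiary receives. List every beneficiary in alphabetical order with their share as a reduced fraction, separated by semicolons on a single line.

No spouse, descendants, or parent survives, so the estate passes to Omkar's siblings per stirpes.
Half-blood siblings count for one-half the weight of whole-blood siblings at the initial division.
Dividing 1 in proportion to weights (total weight 5/2): Usha (weight 1/2) → 1/5; Eshan (weight 1/2) → 1/5; Sarita (weight 1/2) → 1/5; Yamini (weight 1) → 2/5.
Usha is living and takes 1/5.
Eshan predeceased; the 1/5 allotted to Eshan's branch passes to Eshan's issue by representation.
The 1/5 is divided into 4 equal shares of 1/20 among Rajiv, Ishita, Girish, Manoj.
Rajiv is living and takes 1/20.
Ishita predeceased; the 1/20 allotted to Ishita's branch passes to Ishita's issue by representation.
The 1/20 is divided into 2 equal shares of 1/40 among Chetan, Neelam.
Chetan is living and takes 1/40.
Neelam is living and takes 1/40.
Girish is living and takes 1/20.
Manoj is living and takes 1/20.
Sarita predeceased; the 1/5 allotted to Sarita's branch passes to Sarita's issue by representation.
The 1/5 is divided into 2 equal shares of 1/10 among Aarav, Priya.
Aarav is living and takes 1/10.
Priya is living and takes 1/10.
Yamini is living and takes 2/5.

Aarav 1/10; Chetan 1/40; Girish 1/20; Manoj 1/20; Neelam 1/40; Priya 1/10; Rajiv 1/20; Usha 1/5; Yamini 2/5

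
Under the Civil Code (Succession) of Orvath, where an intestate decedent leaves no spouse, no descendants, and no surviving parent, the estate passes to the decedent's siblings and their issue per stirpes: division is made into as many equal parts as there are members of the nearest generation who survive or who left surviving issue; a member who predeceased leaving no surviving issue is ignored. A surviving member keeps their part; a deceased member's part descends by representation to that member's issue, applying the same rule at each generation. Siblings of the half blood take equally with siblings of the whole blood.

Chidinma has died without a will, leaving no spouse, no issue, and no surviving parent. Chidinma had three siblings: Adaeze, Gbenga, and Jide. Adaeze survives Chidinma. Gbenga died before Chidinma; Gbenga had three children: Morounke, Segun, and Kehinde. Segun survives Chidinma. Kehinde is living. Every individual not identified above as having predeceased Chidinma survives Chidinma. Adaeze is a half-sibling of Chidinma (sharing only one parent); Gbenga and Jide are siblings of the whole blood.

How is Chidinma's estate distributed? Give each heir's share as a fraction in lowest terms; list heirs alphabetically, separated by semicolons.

Adaeze 1/3; Jide 1/3; Kehinde 1/9; Morounke 1/9; Segun 1/9

No spouse, descendants, or parent survives, so the estate passes to Chidinma's siblings per stirpes.
Half-blood and whole-blood siblings take equally under the stated rule.
The estate is divided into 3 equal shares of 1/3 among Adaeze, Gbenga, Jide.
Adaeze is living and takes 1/3.
Gbenga predeceased; the 1/3 allotted to Gbenga's branch passes to Gbenga's issue by representation.
The 1/3 is divided into 3 equal shares of 1/9 among Morounke, Segun, Kehinde.
Morounke is living and takes 1/9.
Segun is living and takes 1/9.
Kehinde is living and takes 1/9.
Jide is living and takes 1/3.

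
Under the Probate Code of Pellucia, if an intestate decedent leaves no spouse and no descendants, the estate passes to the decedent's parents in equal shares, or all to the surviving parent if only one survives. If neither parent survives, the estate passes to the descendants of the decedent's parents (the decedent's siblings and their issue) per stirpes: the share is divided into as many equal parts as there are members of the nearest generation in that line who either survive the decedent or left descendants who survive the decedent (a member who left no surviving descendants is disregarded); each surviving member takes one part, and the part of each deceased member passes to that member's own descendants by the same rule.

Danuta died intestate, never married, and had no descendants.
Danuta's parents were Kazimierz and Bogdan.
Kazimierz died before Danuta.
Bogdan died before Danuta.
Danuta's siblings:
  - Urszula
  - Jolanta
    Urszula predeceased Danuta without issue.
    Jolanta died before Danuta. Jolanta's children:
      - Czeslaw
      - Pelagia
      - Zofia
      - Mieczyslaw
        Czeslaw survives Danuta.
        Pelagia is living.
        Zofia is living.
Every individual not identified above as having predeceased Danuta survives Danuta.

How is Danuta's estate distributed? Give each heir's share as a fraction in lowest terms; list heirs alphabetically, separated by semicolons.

Neither parent survives and there are no descendants, so the estate passes to Danuta's siblings and their issue per stirpes.
Urszula left no surviving issue, so that branch lapses and is disregarded.
Jolanta's line is the sole branch at this level, so the full 1 passes to Jolanta's issue by representation.
The estate is divided into 4 equal shares of 1/4 among Czeslaw, Pelagia, Zofia, Mieczyslaw.
Czeslaw is living and takes 1/4.
Pelagia is living and takes 1/4.
Zofia is living and takes 1/4.
Mieczyslaw is living and takes 1/4.

Czeslaw 1/4; Mieczyslaw 1/4; Pelagia 1/4; Zofia 1/4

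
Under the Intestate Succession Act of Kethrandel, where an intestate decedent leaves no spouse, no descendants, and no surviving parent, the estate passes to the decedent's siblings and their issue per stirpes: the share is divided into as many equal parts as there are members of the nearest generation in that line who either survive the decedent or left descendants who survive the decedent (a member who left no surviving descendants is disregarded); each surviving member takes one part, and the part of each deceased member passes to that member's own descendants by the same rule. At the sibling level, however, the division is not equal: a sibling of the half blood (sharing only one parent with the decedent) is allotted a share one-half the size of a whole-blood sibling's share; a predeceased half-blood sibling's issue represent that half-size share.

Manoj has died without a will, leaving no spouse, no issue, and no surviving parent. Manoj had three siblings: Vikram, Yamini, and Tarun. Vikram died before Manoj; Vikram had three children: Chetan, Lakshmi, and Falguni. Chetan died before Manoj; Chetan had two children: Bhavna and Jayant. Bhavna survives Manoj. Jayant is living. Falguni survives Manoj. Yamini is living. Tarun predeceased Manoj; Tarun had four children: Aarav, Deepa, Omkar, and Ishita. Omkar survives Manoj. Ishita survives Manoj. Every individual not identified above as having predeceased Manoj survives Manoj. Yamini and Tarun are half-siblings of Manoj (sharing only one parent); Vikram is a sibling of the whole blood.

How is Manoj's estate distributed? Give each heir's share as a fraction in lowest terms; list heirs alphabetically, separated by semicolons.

No spouse, descendants, or parent survives, so the estate passes to Manoj's siblings per stirpes.
Half-blood siblings count for one-half the weight of whole-blood siblings at the initial division.
Dividing 1 in proportion to weights (total weight 2): Vikram (weight 1) → 1/2; Yamini (weight 1/2) → 1/4; Tarun (weight 1/2) → 1/4.
Vikram predeceased; the 1/2 allotted to Vikram's branch passes to Vikram's issue by representation.
The 1/2 is divided into 3 equal shares of 1/6 among Chetan, Lakshmi, Falguni.
Chetan predeceased; the 1/6 allotted to Chetan's branch passes to Chetan's issue by representation.
The 1/6 is divided into 2 equal shares of 1/12 among Bhavna, Jayant.
Bhavna is living and takes 1/12.
Jayant is living and takes 1/12.
Lakshmi is living and takes 1/6.
Falguni is living and takes 1/6.
Yamini is living and takes 1/4.
Tarun predeceased; the 1/4 allotted to Tarun's branch passes to Tarun's issue by representation.
The 1/4 is divided into 4 equal shares of 1/16 among Aarav, Deepa, Omkar, Ishita.
Aarav is living and takes 1/16.
Deepa is living and takes 1/16.
Omkar is living and takes 1/16.
Ishita is living and takes 1/16.

Aarav 1/16; Bhavna 1/12; Deepa 1/16; Falguni 1/6; Ishita 1/16; Jayant 1/12; Lakshmi 1/6; Omkar 1/16; Yamini 1/4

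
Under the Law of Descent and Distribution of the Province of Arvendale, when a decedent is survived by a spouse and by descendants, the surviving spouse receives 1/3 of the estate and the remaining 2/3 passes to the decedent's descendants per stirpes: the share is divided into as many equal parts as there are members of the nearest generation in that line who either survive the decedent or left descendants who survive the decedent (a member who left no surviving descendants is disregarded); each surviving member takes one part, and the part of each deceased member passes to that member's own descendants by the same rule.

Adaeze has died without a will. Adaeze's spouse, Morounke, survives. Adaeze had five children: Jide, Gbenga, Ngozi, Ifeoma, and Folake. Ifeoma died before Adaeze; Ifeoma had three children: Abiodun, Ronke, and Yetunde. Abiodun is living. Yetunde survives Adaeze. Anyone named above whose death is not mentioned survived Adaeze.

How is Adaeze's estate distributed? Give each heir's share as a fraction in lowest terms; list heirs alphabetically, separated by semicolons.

Abiodun 2/45; Folake 2/15; Gbenga 2/15; Jide 2/15; Morounke 1/3; Ngozi 2/15; Ronke 2/45; Yetunde 2/45

Morounke, as surviving spouse, takes 1/3.
The remaining 2/3 passes to Adaeze's descendants per stirpes.
The 2/3 is divided into 5 equal shares of 2/15 among Jide, Gbenga, Ngozi, Ifeoma, Folake.
Jide is living and takes 2/15.
Gbenga is living and takes 2/15.
Ngozi is living and takes 2/15.
Ifeoma predeceased; the 2/15 allotted to Ifeoma's branch passes to Ifeoma's issue by representation.
The 2/15 is divided into 3 equal shares of 2/45 among Abiodun, Ronke, Yetunde.
Abiodun is living and takes 2/45.
Ronke is living and takes 2/45.
Yetunde is living and takes 2/45.
Folake is living and takes 2/15.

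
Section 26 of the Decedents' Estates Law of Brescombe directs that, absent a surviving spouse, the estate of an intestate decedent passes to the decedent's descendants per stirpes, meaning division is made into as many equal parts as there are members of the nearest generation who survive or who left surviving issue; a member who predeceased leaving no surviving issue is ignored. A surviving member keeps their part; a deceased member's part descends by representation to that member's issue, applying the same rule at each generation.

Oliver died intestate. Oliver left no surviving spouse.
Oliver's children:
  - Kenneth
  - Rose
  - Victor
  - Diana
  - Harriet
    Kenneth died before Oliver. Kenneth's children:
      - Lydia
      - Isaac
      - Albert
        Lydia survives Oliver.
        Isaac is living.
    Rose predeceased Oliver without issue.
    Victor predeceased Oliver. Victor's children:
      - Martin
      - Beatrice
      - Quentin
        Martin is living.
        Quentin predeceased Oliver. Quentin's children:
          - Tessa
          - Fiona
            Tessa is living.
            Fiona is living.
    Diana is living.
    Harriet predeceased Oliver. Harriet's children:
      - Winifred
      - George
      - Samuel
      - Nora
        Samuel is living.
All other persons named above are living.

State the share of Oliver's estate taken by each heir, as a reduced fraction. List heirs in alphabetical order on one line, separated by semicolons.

Albert 1/12; Beatrice 1/12; Diana 1/4; Fiona 1/24; George 1/16; Isaac 1/12; Lydia 1/12; Martin 1/12; Nora 1/16; Samuel 1/16; Tessa 1/24; Winifred 1/16

There is no surviving spouse, so the entire estate passes to Oliver's descendants per stirpes.
Rose left no surviving issue, so that branch lapses and is disregarded.
The estate is divided into 4 equal shares of 1/4 among Kenneth, Victor, Diana, Harriet.
Kenneth predeceased; the 1/4 allotted to Kenneth's branch passes to Kenneth's issue by representation.
The 1/4 is divided into 3 equal shares of 1/12 among Lydia, Isaac, Albert.
Lydia is living and takes 1/12.
Isaac is living and takes 1/12.
Albert is living and takes 1/12.
Victor predeceased; the 1/4 allotted to Victor's branch passes to Victor's issue by representation.
The 1/4 is divided into 3 equal shares of 1/12 among Martin, Beatrice, Quentin.
Martin is living and takes 1/12.
Beatrice is living and takes 1/12.
Quentin predeceased; the 1/12 allotted to Quentin's branch passes to Quentin's issue by representation.
The 1/12 is divided into 2 equal shares of 1/24 among Tessa, Fiona.
Tessa is living and takes 1/24.
Fiona is living and takes 1/24.
Diana is living and takes 1/4.
Harriet predeceased; the 1/4 allotted to Harriet's branch passes to Harriet's issue by representation.
The 1/4 is divided into 4 equal shares of 1/16 among Winifred, George, Samuel, Nora.
Winifred is living and takes 1/16.
George is living and takes 1/16.
Samuel is living and takes 1/16.
Nora is living and takes 1/16.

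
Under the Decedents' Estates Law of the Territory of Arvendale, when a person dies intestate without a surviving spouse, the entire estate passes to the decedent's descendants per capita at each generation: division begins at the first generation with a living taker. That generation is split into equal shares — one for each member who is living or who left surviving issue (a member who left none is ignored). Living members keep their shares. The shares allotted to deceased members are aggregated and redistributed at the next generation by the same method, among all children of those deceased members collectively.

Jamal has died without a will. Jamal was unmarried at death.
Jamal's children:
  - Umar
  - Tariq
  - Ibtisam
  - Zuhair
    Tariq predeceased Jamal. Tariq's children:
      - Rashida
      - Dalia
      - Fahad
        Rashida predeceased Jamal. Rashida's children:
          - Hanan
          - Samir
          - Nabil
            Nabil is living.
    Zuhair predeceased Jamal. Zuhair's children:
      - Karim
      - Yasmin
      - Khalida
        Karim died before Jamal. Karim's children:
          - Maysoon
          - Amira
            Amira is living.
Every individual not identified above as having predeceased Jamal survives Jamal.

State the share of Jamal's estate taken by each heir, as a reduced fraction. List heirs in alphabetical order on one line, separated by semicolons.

Amira 1/30; Dalia 1/12; Fahad 1/12; Hanan 1/30; Ibtisam 1/4; Khalida 1/12; Maysoon 1/30; Nabil 1/30; Samir 1/30; Umar 1/4; Yasmin 1/12

There is no surviving spouse, so the entire estate passes to Jamal's descendants per capita at each generation.
At generation 1 (Umar, Tariq, Ibtisam, Zuhair) there are 4 shares of (1)/4 = 1/4 each.
Living: Umar and Ibtisam — each takes 1/4.
Deceased: Tariq and Zuhair. Their combined 1/2 is pooled and carried to generation 2.
At generation 2 (Rashida, Dalia, Fahad, Karim, Yasmin, Khalida) there are 6 shares of (1/2)/6 = 1/12 each.
Living: Dalia, Fahad, Yasmin, and Khalida — each takes 1/12.
Deceased: Rashida and Karim. Their combined 1/6 is pooled and carried to generation 3.
At generation 3 (Hanan, Samir, Nabil, Maysoon, Amira) there are 5 shares of (1/6)/5 = 1/30 each.
Living: Hanan, Samir, Nabil, Maysoon, and Amira — each takes 1/30.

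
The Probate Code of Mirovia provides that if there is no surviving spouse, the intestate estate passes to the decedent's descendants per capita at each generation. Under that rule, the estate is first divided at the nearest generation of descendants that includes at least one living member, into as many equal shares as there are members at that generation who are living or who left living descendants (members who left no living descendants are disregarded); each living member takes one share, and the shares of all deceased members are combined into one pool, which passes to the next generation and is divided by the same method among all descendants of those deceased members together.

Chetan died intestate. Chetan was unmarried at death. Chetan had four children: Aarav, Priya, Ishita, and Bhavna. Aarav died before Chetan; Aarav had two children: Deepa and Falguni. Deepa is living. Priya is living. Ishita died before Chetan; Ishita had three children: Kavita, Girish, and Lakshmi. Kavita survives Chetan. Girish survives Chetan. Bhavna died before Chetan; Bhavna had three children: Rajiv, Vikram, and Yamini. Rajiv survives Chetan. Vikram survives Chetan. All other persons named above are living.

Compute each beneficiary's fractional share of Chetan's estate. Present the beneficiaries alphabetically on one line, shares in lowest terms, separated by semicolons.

There is no surviving spouse, so the entire estate passes to Chetan's descendants per capita at each generation.
At generation 1 (Aarav, Priya, Ishita, Bhavna) there are 4 shares of (1)/4 = 1/4 each.
Living: Priya — each takes 1/4.
Deceased: Aarav, Ishita, and Bhavna. Their combined 3/4 is pooled and carried to generation 2.
At generation 2 (Deepa, Falguni, Kavita, Girish, Lakshmi, Rajiv, Vikram, Yamini) there are 8 shares of (3/4)/8 = 3/32 each.
Living: Deepa, Falguni, Kavita, Girish, Lakshmi, Rajiv, Vikram, and Yamini — each takes 3/32.

Deepa 3/32; Falguni 3/32; Girish 3/32; Kavita 3/32; Lakshmi 3/32; Priya 1/4; Rajiv 3/32; Vikram 3/32; Yamini 3/32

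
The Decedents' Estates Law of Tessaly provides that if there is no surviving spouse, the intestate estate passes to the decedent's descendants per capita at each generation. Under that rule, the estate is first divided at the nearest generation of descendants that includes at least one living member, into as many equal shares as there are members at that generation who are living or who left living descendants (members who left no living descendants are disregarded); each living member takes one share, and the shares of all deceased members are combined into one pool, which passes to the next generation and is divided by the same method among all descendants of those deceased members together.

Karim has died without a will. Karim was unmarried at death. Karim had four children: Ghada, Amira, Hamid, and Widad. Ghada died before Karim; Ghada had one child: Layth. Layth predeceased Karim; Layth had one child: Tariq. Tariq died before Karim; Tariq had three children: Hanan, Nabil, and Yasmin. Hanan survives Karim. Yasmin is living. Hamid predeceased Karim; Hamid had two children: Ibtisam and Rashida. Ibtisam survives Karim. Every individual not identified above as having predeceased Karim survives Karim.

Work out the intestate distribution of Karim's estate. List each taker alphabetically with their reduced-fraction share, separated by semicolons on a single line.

There is no surviving spouse, so the entire estate passes to Karim's descendants per capita at each generation.
At generation 1 (Ghada, Amira, Hamid, Widad) there are 4 shares of (1)/4 = 1/4 each.
Living: Amira and Widad — each takes 1/4.
Deceased: Ghada and Hamid. Their combined 1/2 is pooled and carried to generation 2.
At generation 2 (Layth, Ibtisam, Rashida) there are 3 shares of (1/2)/3 = 1/6 each.
Living: Ibtisam and Rashida — each takes 1/6.
Deceased: Layth. That 1/6 share is carried to generation 3.
At generation 3 (Tariq) there are 1 shares of (1/6)/1 = 1/6 each.
Deceased: Tariq. That 1/6 share is carried to generation 4.
At generation 4 (Hanan, Nabil, Yasmin) there are 3 shares of (1/6)/3 = 1/18 each.
Living: Hanan, Nabil, and Yasmin — each takes 1/18.

Amira 1/4; Hanan 1/18; Ibtisam 1/6; Nabil 1/18; Rashida 1/6; Widad 1/4; Yasmin 1/18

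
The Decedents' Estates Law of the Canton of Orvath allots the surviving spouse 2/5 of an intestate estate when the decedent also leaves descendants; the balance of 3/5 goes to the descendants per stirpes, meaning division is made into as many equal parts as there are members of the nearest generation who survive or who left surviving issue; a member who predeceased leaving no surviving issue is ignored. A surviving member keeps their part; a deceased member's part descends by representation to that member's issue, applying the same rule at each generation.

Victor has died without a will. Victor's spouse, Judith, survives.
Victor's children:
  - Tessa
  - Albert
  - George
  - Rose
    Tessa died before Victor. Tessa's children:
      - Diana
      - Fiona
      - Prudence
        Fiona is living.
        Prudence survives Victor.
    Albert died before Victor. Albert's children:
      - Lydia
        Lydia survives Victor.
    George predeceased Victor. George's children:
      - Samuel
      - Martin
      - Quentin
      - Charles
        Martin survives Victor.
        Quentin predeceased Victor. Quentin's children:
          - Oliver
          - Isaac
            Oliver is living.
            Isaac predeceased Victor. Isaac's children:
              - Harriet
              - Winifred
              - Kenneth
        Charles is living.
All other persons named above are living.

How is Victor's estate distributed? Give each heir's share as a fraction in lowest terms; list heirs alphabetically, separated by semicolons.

Judith, as surviving spouse, takes 2/5.
The remaining 3/5 passes to Victor's descendants per stirpes.
The 3/5 is divided into 4 equal shares of 3/20 among Tessa, Albert, George, Rose.
Tessa predeceased; the 3/20 allotted to Tessa's branch passes to Tessa's issue by representation.
The 3/20 is divided into 3 equal shares of 1/20 among Diana, Fiona, Prudence.
Diana is living and takes 1/20.
Fiona is living and takes 1/20.
Prudence is living and takes 1/20.
Albert predeceased; the 3/20 allotted to Albert's branch passes to Albert's issue by representation.
Lydia is the sole taker at this level and receives the full 3/20.
George predeceased; the 3/20 allotted to George's branch passes to George's issue by representation.
The 3/20 is divided into 4 equal shares of 3/80 among Samuel, Martin, Quentin, Charles.
Samuel is living and takes 3/80.
Martin is living and takes 3/80.
Quentin predeceased; the 3/80 allotted to Quentin's branch passes to Quentin's issue by representation.
The 3/80 is divided into 2 equal shares of 3/160 among Oliver, Isaac.
Oliver is living and takes 3/160.
Isaac predeceased; the 3/160 allotted to Isaac's branch passes to Isaac's issue by representation.
The 3/160 is divided into 3 equal shares of 1/160 among Harriet, Winifred, Kenneth.
Harriet is living and takes 1/160.
Winifred is living and takes 1/160.
Kenneth is living and takes 1/160.
Charles is living and takes 3/80.
Rose is living and takes 3/20.

Charles 3/80; Diana 1/20; Fiona 1/20; Harriet 1/160; Judith 2/5; Kenneth 1/160; Lydia 3/20; Martin 3/80; Oliver 3/160; Prudence 1/20; Rose 3/20; Samuel 3/80; Winifred 1/160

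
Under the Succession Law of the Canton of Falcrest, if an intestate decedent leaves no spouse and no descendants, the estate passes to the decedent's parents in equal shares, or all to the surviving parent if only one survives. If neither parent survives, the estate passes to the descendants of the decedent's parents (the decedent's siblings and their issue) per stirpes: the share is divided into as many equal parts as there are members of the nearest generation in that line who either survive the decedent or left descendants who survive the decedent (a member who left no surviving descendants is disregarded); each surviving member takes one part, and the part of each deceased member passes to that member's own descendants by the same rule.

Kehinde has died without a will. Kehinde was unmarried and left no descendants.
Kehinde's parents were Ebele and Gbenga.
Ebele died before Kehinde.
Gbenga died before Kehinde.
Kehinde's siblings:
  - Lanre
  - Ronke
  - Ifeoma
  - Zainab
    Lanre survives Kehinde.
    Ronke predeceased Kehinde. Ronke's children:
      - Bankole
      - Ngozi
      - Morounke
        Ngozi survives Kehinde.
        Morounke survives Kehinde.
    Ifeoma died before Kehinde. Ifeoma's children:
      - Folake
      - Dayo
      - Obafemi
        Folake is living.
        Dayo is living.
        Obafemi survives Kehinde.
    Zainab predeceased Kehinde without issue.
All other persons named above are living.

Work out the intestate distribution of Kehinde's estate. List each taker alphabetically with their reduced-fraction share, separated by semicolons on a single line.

Bankole 1/9; Dayo 1/9; Folake 1/9; Lanre 1/3; Morounke 1/9; Ngozi 1/9; Obafemi 1/9

Neither parent survives and there are no descendants, so the estate passes to Kehinde's siblings and their issue per stirpes.
Zainab left no surviving issue, so that branch lapses and is disregarded.
The estate is divided into 3 equal shares of 1/3 among Lanre, Ronke, Ifeoma.
Lanre is living and takes 1/3.
Ronke predeceased; the 1/3 allotted to Ronke's branch passes to Ronke's issue by representation.
The 1/3 is divided into 3 equal shares of 1/9 among Bankole, Ngozi, Morounke.
Bankole is living and takes 1/9.
Ngozi is living and takes 1/9.
Morounke is living and takes 1/9.
Ifeoma predeceased; the 1/3 allotted to Ifeoma's branch passes to Ifeoma's issue by representation.
The 1/3 is divided into 3 equal shares of 1/9 among Folake, Dayo, Obafemi.
Folake is living and takes 1/9.
Dayo is living and takes 1/9.
Obafemi is living and takes 1/9.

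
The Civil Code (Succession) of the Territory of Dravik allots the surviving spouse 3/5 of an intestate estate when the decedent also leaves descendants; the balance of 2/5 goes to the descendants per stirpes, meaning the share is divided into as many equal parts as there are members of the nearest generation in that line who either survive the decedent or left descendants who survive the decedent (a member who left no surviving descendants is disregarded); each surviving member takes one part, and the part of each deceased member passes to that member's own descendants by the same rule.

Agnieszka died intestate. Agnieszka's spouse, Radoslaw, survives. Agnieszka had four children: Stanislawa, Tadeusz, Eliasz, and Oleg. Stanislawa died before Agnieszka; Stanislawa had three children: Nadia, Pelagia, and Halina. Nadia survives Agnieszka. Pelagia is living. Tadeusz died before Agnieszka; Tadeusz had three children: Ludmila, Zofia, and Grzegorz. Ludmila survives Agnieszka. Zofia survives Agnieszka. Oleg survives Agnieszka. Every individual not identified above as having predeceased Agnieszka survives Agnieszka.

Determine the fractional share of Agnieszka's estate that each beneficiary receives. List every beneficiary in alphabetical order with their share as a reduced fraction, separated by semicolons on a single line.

Eliasz 1/10; Grzegorz 1/30; Halina 1/30; Ludmila 1/30; Nadia 1/30; Oleg 1/10; Pelagia 1/30; Radoslaw 3/5; Zofia 1/30

Radoslaw, as surviving spouse, takes 3/5.
The remaining 2/5 passes to Agnieszka's descendants per stirpes.
The 2/5 is divided into 4 equal shares of 1/10 among Stanislawa, Tadeusz, Eliasz, Oleg.
Stanislawa predeceased; the 1/10 allotted to Stanislawa's branch passes to Stanislawa's issue by representation.
The 1/10 is divided into 3 equal shares of 1/30 among Nadia, Pelagia, Halina.
Nadia is living and takes 1/30.
Pelagia is living and takes 1/30.
Halina is living and takes 1/30.
Tadeusz predeceased; the 1/10 allotted to Tadeusz's branch passes to Tadeusz's issue by representation.
The 1/10 is divided into 3 equal shares of 1/30 among Ludmila, Zofia, Grzegorz.
Ludmila is living and takes 1/30.
Zofia is living and takes 1/30.
Grzegorz is living and takes 1/30.
Eliasz is living and takes 1/10.
Oleg is living and takes 1/10.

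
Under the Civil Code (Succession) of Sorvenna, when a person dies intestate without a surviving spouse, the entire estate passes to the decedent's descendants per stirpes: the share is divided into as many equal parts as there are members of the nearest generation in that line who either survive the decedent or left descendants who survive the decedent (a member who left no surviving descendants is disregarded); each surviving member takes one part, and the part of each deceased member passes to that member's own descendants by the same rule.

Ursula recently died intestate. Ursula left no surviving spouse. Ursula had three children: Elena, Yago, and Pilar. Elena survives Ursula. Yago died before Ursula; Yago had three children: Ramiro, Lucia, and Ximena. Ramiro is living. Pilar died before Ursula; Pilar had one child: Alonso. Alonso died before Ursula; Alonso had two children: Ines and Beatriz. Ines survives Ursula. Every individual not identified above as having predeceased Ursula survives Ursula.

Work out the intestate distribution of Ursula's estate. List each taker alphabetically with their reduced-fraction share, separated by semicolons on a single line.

There is no surviving spouse, so the entire estate passes to Ursula's descendants per stirpes.
The estate is divided into 3 equal shares of 1/3 among Elena, Yago, Pilar.
Elena is living and takes 1/3.
Yago predeceased; the 1/3 allotted to Yago's branch passes to Yago's issue by representation.
The 1/3 is divided into 3 equal shares of 1/9 among Ramiro, Lucia, Ximena.
Ramiro is living and takes 1/9.
Lucia is living and takes 1/9.
Ximena is living and takes 1/9.
Pilar predeceased; the 1/3 allotted to Pilar's branch passes to Pilar's issue by representation.
Alonso's line is the sole branch at this level, so the full 1/3 passes to Alonso's issue by representation.
The 1/3 is divided into 2 equal shares of 1/6 among Ines, Beatriz.
Ines is living and takes 1/6.
Beatriz is living and takes 1/6.

Beatriz 1/6; Elena 1/3; Ines 1/6; Lucia 1/9; Ramiro 1/9; Ximena 1/9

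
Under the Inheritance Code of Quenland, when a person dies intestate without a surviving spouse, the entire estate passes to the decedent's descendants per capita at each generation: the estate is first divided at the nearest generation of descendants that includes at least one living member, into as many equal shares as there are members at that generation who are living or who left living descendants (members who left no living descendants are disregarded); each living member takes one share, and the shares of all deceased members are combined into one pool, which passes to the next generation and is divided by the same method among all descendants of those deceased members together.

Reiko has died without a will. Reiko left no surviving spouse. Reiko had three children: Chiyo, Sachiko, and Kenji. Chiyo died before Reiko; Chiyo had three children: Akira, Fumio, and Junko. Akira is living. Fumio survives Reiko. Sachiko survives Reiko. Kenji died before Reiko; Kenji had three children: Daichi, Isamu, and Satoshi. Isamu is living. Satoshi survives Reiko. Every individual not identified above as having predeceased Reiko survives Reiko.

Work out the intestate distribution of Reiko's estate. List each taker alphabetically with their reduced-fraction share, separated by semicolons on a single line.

There is no surviving spouse, so the entire estate passes to Reiko's descendants per capita at each generation.
At generation 1 (Chiyo, Sachiko, Kenji) there are 3 shares of (1)/3 = 1/3 each.
Living: Sachiko — each takes 1/3.
Deceased: Chiyo and Kenji. Their combined 2/3 is pooled and carried to generation 2.
At generation 2 (Akira, Fumio, Junko, Daichi, Isamu, Satoshi) there are 6 shares of (2/3)/6 = 1/9 each.
Living: Akira, Fumio, Junko, Daichi, Isamu, and Satoshi — each takes 1/9.

Akira 1/9; Daichi 1/9; Fumio 1/9; Isamu 1/9; Junko 1/9; Sachiko 1/3; Satoshi 1/9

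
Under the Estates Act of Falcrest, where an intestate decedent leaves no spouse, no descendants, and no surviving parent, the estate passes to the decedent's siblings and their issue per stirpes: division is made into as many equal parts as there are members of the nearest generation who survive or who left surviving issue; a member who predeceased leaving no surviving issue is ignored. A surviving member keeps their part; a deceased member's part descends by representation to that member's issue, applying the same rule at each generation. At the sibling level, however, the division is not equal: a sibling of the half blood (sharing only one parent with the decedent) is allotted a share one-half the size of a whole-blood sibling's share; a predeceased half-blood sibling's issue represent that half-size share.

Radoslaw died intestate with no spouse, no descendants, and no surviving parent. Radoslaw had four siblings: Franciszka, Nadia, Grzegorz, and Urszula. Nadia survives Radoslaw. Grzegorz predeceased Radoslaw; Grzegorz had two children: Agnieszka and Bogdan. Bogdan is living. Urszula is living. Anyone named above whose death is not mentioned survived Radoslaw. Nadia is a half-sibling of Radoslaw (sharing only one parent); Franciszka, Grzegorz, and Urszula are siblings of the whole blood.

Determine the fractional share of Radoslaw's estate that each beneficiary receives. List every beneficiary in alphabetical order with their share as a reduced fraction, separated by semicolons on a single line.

Agnieszka 1/7; Bogdan 1/7; Franciszka 2/7; Nadia 1/7; Urszula 2/7

No spouse, descendants, or parent survives, so the estate passes to Radoslaw's siblings per stirpes.
Half-blood siblings count for one-half the weight of whole-blood siblings at the initial division.
Dividing 1 in proportion to weights (total weight 7/2): Franciszka (weight 1) → 2/7; Nadia (weight 1/2) → 1/7; Grzegorz (weight 1) → 2/7; Urszula (weight 1) → 2/7.
Franciszka is living and takes 2/7.
Nadia is living and takes 1/7.
Grzegorz predeceased; the 2/7 allotted to Grzegorz's branch passes to Grzegorz's issue by representation.
The 2/7 is divided into 2 equal shares of 1/7 among Agnieszka, Bogdan.
Agnieszka is living and takes 1/7.
Bogdan is living and takes 1/7.
Urszula is living and takes 2/7.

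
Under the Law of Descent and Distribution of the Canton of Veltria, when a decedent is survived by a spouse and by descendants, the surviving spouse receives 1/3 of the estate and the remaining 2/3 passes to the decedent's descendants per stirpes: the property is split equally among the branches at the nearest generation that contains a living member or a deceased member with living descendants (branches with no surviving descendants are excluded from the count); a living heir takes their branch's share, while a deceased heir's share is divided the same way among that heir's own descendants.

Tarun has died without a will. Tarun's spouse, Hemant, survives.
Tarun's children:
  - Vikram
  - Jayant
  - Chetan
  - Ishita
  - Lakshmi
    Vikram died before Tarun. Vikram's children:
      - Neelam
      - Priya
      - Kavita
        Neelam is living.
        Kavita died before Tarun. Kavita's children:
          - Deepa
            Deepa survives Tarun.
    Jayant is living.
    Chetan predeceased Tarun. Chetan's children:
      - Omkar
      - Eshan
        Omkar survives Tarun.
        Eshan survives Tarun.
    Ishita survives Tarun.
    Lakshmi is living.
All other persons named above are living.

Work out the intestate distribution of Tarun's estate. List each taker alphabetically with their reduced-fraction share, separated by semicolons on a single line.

Deepa 2/45; Eshan 1/15; Hemant 1/3; Ishita 2/15; Jayant 2/15; Lakshmi 2/15; Neelam 2/45; Omkar 1/15; Priya 2/45

Hemant, as surviving spouse, takes 1/3.
The remaining 2/3 passes to Tarun's descendants per stirpes.
The 2/3 is divided into 5 equal shares of 2/15 among Vikram, Jayant, Chetan, Ishita, Lakshmi.
Vikram predeceased; the 2/15 allotted to Vikram's branch passes to Vikram's issue by representation.
The 2/15 is divided into 3 equal shares of 2/45 among Neelam, Priya, Kavita.
Neelam is living and takes 2/45.
Priya is living and takes 2/45.
Kavita predeceased; the 2/45 allotted to Kavita's branch passes to Kavita's issue by representation.
Deepa is the sole taker at this level and receives the full 2/45.
Jayant is living and takes 2/15.
Chetan predeceased; the 2/15 allotted to Chetan's branch passes to Chetan's issue by representation.
The 2/15 is divided into 2 equal shares of 1/15 among Omkar, Eshan.
Omkar is living and takes 1/15.
Eshan is living and takes 1/15.
Ishita is living and takes 2/15.
Lakshmi is living and takes 2/15.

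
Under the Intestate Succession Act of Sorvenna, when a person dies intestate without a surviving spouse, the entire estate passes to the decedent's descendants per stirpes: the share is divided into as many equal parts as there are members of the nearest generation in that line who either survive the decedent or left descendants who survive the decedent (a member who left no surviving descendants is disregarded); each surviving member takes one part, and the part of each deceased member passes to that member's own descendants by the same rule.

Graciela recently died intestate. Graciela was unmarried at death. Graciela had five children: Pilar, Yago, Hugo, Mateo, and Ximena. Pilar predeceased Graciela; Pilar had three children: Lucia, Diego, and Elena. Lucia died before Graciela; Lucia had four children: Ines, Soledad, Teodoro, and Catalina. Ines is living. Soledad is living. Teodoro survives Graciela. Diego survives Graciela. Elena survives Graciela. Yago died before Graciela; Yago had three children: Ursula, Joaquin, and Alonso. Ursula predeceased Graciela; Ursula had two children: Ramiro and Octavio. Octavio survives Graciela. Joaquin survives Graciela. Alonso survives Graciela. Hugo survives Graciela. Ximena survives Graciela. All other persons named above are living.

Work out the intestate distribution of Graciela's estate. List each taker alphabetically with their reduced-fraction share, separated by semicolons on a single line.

There is no surviving spouse, so the entire estate passes to Graciela's descendants per stirpes.
The estate is divided into 5 equal shares of 1/5 among Pilar, Yago, Hugo, Mateo, Ximena.
Pilar predeceased; the 1/5 allotted to Pilar's branch passes to Pilar's issue by representation.
The 1/5 is divided into 3 equal shares of 1/15 among Lucia, Diego, Elena.
Lucia predeceased; the 1/15 allotted to Lucia's branch passes to Lucia's issue by representation.
The 1/15 is divided into 4 equal shares of 1/60 among Ines, Soledad, Teodoro, Catalina.
Ines is living and takes 1/60.
Soledad is living and takes 1/60.
Teodoro is living and takes 1/60.
Catalina is living and takes 1/60.
Diego is living and takes 1/15.
Elena is living and takes 1/15.
Yago predeceased; the 1/5 allotted to Yago's branch passes to Yago's issue by representation.
The 1/5 is divided into 3 equal shares of 1/15 among Ursula, Joaquin, Alonso.
Ursula predeceased; the 1/15 allotted to Ursula's branch passes to Ursula's issue by representation.
The 1/15 is divided into 2 equal shares of 1/30 among Ramiro, Octavio.
Ramiro is living and takes 1/30.
Octavio is living and takes 1/30.
Joaquin is living and takes 1/15.
Alonso is living and takes 1/15.
Hugo is living and takes 1/5.
Mateo is living and takes 1/5.
Ximena is living and takes 1/5.

Alonso 1/15; Catalina 1/60; Diego 1/15; Elena 1/15; Hugo 1/5; Ines 1/60; Joaquin 1/15; Mateo 1/5; Octavio 1/30; Ramiro 1/30; Soledad 1/60; Teodoro 1/60; Ximena 1/5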